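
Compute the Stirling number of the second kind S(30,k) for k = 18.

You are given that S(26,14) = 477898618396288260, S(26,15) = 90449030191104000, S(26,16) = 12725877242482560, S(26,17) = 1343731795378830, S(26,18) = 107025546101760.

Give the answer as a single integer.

@27  (27,15):90449030191104000·15+477898618396288260→1834634071262848260, (27,16):12725877242482560·16+90449030191104000→294063066070824960, (27,17):1343731795378830·17+12725877242482560→35569317763922670, (27,18):107025546101760·18+1343731795378830→3270191625210510
@28  (28,16):294063066070824960·16+1834634071262848260→6539643128396047620, (28,17):35569317763922670·17+294063066070824960→898741468057510350, (28,18):3270191625210510·18+35569317763922670→94432767017711850
@29  (29,17):898741468057510350·17+6539643128396047620→21818248085373723570, (29,18):94432767017711850·18+898741468057510350→2598531274376323650
@30  (30,18):2598531274376323650·18+21818248085373723570→68591811024147549270
Read S(30,18) = 68591811024147549270.

68591811024147549270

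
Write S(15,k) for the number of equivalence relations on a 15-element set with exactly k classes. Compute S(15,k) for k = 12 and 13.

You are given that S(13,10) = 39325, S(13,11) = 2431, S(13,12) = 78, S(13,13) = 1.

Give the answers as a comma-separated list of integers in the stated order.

106470, 4550

[14] T[14,11]:11*2431+39325=66066 · T[14,12]:12*78+2431=3367 · T[14,13]:13*1+78=91
[15] T[15,12]:12*3367+66066=106470 · T[15,13]:13*91+3367=4550
Read S(15,12) = 106470, S(15,13) = 4550.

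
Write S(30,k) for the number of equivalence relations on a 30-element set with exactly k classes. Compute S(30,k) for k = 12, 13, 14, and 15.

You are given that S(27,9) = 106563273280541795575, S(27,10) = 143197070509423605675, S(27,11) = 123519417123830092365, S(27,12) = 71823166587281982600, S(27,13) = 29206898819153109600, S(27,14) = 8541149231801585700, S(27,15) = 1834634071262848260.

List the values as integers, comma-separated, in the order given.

row 28: T[28][10]=10·143197070509423605675+106563273280541795575=1538533978374777852325  T[28][11]=11·123519417123830092365+143197070509423605675=1501910658871554621690  T[28][12]=12·71823166587281982600+123519417123830092365=985397416171213883565  T[28][13]=13·29206898819153109600+71823166587281982600=451512851236272407400  T[28][14]=14·8541149231801585700+29206898819153109600=148782988064375309400  T[28][15]=15·1834634071262848260+8541149231801585700=36060660300744309600
row 29: T[29][11]=11·1501910658871554621690+1538533978374777852325=18059551225961878690915  T[29][12]=12·985397416171213883565+1501910658871554621690=13326679652926121224470  T[29][13]=13·451512851236272407400+985397416171213883565=6855064482242755179765  T[29][14]=14·148782988064375309400+451512851236272407400=2534474684137526739000  T[29][15]=15·36060660300744309600+148782988064375309400=689692892575539953400
row 30: T[30][12]=12·13326679652926121224470+18059551225961878690915=177979707061075333384555  T[30][13]=13·6855064482242755179765+13326679652926121224470=102442517922081938561415  T[30][14]=14·2534474684137526739000+6855064482242755179765=42337710060168129525765  T[30][15]=15·689692892575539953400+2534474684137526739000=12879868072770626040000
Read S(30,12) = 177979707061075333384555, S(30,13) = 102442517922081938561415, S(30,14) = 42337710060168129525765, S(30,15) = 12879868072770626040000.

177979707061075333384555, 102442517922081938561415, 42337710060168129525765, 12879868072770626040000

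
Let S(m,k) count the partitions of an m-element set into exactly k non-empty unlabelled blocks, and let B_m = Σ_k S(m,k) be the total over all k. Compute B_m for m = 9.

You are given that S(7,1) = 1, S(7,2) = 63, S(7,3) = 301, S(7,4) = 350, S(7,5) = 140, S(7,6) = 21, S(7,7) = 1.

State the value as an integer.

21147

@8  (8,1):1·1+0→1, (8,2):63·2+1→127, (8,3):301·3+63→966, (8,4):350·4+301→1701, (8,5):140·5+350→1050, (8,6):21·6+140→266, (8,7):1·7+21→28, (8,8):0·8+1→1
@9  (9,1):1·1+0→1, (9,2):127·2+1→255, (9,3):966·3+127→3025, (9,4):1701·4+966→7770, (9,5):1050·5+1701→6951, (9,6):266·6+1050→2646, (9,7):28·7+266→462, (9,8):1·8+28→36, (9,9):0·9+1→1
B_9 = ΣS(9,k) = 1+255+3025+7770+6951+2646+462+36+1 = 21147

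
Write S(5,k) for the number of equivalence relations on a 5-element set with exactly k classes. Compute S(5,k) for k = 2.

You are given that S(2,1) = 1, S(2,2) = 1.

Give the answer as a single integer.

@3  (3,1):1·1+0→1, (3,2):1·2+1→3
@4  (4,1):1·1+0→1, (4,2):3·2+1→7
@5  (5,2):7·2+1→15
Read S(5,2) = 15.

15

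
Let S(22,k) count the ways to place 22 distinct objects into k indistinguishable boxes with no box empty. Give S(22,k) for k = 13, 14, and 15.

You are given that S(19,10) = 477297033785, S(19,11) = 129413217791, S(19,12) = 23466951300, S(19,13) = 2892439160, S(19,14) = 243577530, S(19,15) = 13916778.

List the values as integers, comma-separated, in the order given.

@20  (20,11):129413217791·11+477297033785→1900842429486, (20,12):23466951300·12+129413217791→411016633391, (20,13):2892439160·13+23466951300→61068660380, (20,14):243577530·14+2892439160→6302524580, (20,15):13916778·15+243577530→452329200
@21  (21,12):411016633391·12+1900842429486→6833042030178, (21,13):61068660380·13+411016633391→1204909218331, (21,14):6302524580·14+61068660380→149304004500, (21,15):452329200·15+6302524580→13087462580
@22  (22,13):1204909218331·13+6833042030178→22496861868481, (22,14):149304004500·14+1204909218331→3295165281331, (22,15):13087462580·15+149304004500→345615943200
Read S(22,13) = 22496861868481, S(22,14) = 3295165281331, S(22,15) = 345615943200.

22496861868481, 3295165281331, 345615943200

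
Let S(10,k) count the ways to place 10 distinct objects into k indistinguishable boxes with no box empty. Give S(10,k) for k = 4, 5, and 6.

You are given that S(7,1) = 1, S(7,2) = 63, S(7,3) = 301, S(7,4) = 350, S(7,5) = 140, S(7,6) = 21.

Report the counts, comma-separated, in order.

34105, 42525, 22827

r8: T_8,2=2×63+1=127; T_8,3=3×301+63=966; T_8,4=4×350+301=1701; T_8,5=5×140+350=1050; T_8,6=6×21+140=266
r9: T_9,3=3×966+127=3025; T_9,4=4×1701+966=7770; T_9,5=5×1050+1701=6951; T_9,6=6×266+1050=2646
r10: T_10,4=4×7770+3025=34105; T_10,5=5×6951+7770=42525; T_10,6=6×2646+6951=22827
Read S(10,4) = 34105, S(10,5) = 42525, S(10,6) = 22827.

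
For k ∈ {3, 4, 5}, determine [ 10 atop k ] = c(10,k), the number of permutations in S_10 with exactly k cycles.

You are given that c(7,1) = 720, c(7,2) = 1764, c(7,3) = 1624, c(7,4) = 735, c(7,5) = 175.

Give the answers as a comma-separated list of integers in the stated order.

1172700, 723680, 269325

row 8: T[8][1]=7·720+0=5040  T[8][2]=7·1764+720=13068  T[8][3]=7·1624+1764=13132  T[8][4]=7·735+1624=6769  T[8][5]=7·175+735=1960
row 9: T[9][2]=8·13068+5040=109584  T[9][3]=8·13132+13068=118124  T[9][4]=8·6769+13132=67284  T[9][5]=8·1960+6769=22449
row 10: T[10][3]=9·118124+109584=1172700  T[10][4]=9·67284+118124=723680  T[10][5]=9·22449+67284=269325
Read c(10,3) = 1172700, c(10,4) = 723680, c(10,5) = 269325.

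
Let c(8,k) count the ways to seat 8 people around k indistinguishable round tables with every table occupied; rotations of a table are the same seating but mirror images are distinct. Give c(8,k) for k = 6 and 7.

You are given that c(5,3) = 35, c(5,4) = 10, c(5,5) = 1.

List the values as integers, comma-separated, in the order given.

322, 28

[6] T[6,4]:5*10+35=85 · T[6,5]:5*1+10=15 · T[6,6]:5*0+1=1
[7] T[7,5]:6*15+85=175 · T[7,6]:6*1+15=21 · T[7,7]:6*0+1=1
[8] T[8,6]:7*21+175=322 · T[8,7]:7*1+21=28
Read c(8,6) = 322, c(8,7) = 28.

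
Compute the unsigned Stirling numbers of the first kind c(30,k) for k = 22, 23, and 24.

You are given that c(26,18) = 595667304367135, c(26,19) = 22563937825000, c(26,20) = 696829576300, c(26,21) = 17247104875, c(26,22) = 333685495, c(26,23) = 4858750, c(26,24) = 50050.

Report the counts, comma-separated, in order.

7860403394108265, 207912996295875, 4539323721075

[27] T[27,19]:26*22563937825000+595667304367135=1182329687817135 · T[27,20]:26*696829576300+22563937825000=40681506808800 · T[27,21]:26*17247104875+696829576300=1145254303050 · T[27,22]:26*333685495+17247104875=25922927745 · T[27,23]:26*4858750+333685495=460012995 · T[27,24]:26*50050+4858750=6160050
[28] T[28,20]:27*40681506808800+1182329687817135=2280730371654735 · T[28,21]:27*1145254303050+40681506808800=71603372991150 · T[28,22]:27*25922927745+1145254303050=1845173352165 · T[28,23]:27*460012995+25922927745=38343278610 · T[28,24]:27*6160050+460012995=626334345
[29] T[29,21]:28*71603372991150+2280730371654735=4285624815406935 · T[29,22]:28*1845173352165+71603372991150=123268226851770 · T[29,23]:28*38343278610+1845173352165=2918785153245 · T[29,24]:28*626334345+38343278610=55880640270
[30] T[30,22]:29*123268226851770+4285624815406935=7860403394108265 · T[30,23]:29*2918785153245+123268226851770=207912996295875 · T[30,24]:29*55880640270+2918785153245=4539323721075
Read c(30,22) = 7860403394108265, c(30,23) = 207912996295875, c(30,24) = 4539323721075.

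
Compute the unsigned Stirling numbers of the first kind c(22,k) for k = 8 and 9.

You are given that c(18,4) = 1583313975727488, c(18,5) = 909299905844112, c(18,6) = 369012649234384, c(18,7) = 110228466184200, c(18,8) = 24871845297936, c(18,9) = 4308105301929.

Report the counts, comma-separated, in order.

7744654310169576800, 1634980697246583456

r19: T_19,5=18×909299905844112+1583313975727488=17950712280921504; T_19,6=18×369012649234384+909299905844112=7551527592063024; T_19,7=18×110228466184200+369012649234384=2353125040549984; T_19,8=18×24871845297936+110228466184200=557921681547048; T_19,9=18×4308105301929+24871845297936=102417740732658
r20: T_20,6=19×7551527592063024+17950712280921504=161429736530118960; T_20,7=19×2353125040549984+7551527592063024=52260903362512720; T_20,8=19×557921681547048+2353125040549984=12953636989943896; T_20,9=19×102417740732658+557921681547048=2503858755467550
r21: T_21,7=20×52260903362512720+161429736530118960=1206647803780373360; T_21,8=20×12953636989943896+52260903362512720=311333643161390640; T_21,9=20×2503858755467550+12953636989943896=63030812099294896
r22: T_22,8=21×311333643161390640+1206647803780373360=7744654310169576800; T_22,9=21×63030812099294896+311333643161390640=1634980697246583456
Read c(22,8) = 7744654310169576800, c(22,9) = 1634980697246583456.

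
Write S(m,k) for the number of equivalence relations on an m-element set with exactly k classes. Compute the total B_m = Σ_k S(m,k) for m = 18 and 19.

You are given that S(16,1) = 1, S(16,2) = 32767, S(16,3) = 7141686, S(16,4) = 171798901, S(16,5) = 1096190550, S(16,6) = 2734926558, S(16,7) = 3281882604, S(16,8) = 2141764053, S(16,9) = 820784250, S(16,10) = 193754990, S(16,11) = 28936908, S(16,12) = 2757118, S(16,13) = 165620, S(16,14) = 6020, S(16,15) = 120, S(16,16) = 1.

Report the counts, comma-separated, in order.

682076806159, 5832742205057

i=17: T(17,1)=0+1·1=1 | T(17,2)=1+2·32767=65535 | T(17,3)=32767+3·7141686=21457825 | T(17,4)=7141686+4·171798901=694337290 | T(17,5)=171798901+5·1096190550=5652751651 | T(17,6)=1096190550+6·2734926558=17505749898 | T(17,7)=2734926558+7·3281882604=25708104786 | T(17,8)=3281882604+8·2141764053=20415995028 | T(17,9)=2141764053+9·820784250=9528822303 | T(17,10)=820784250+10·193754990=2758334150 | T(17,11)=193754990+11·28936908=512060978 | T(17,12)=28936908+12·2757118=62022324 | T(17,13)=2757118+13·165620=4910178 | T(17,14)=165620+14·6020=249900 | T(17,15)=6020+15·120=7820 | T(17,16)=120+16·1=136 | T(17,17)=1+17·0=1
i=18: T(18,1)=0+1·1=1 | T(18,2)=1+2·65535=131071 | T(18,3)=65535+3·21457825=64439010 | T(18,4)=21457825+4·694337290=2798806985 | T(18,5)=694337290+5·5652751651=28958095545 | T(18,6)=5652751651+6·17505749898=110687251039 | T(18,7)=17505749898+7·25708104786=197462483400 | T(18,8)=25708104786+8·20415995028=189036065010 | T(18,9)=20415995028+9·9528822303=106175395755 | T(18,10)=9528822303+10·2758334150=37112163803 | T(18,11)=2758334150+11·512060978=8391004908 | T(18,12)=512060978+12·62022324=1256328866 | T(18,13)=62022324+13·4910178=125854638 | T(18,14)=4910178+14·249900=8408778 | T(18,15)=249900+15·7820=367200 | T(18,16)=7820+16·136=9996 | T(18,17)=136+17·1=153 | T(18,18)=1+18·0=1
i=19: T(19,1)=0+1·1=1 | T(19,2)=1+2·131071=262143 | T(19,3)=131071+3·64439010=193448101 | T(19,4)=64439010+4·2798806985=11259666950 | T(19,5)=2798806985+5·28958095545=147589284710 | T(19,6)=28958095545+6·110687251039=693081601779 | T(19,7)=110687251039+7·197462483400=1492924634839 | T(19,8)=197462483400+8·189036065010=1709751003480 | T(19,9)=189036065010+9·106175395755=1144614626805 | T(19,10)=106175395755+10·37112163803=477297033785 | T(19,11)=37112163803+11·8391004908=129413217791 | T(19,12)=8391004908+12·1256328866=23466951300 | T(19,13)=1256328866+13·125854638=2892439160 | T(19,14)=125854638+14·8408778=243577530 | T(19,15)=8408778+15·367200=13916778 | T(19,16)=367200+16·9996=527136 | T(19,17)=9996+17·153=12597 | T(19,18)=153+18·1=171 | T(19,19)=1+19·0=1
B_18 = ΣS(18,k) = 1+131071+64439010+2798806985+28958095545+110687251039+197462483400+189036065010+106175395755+37112163803+8391004908+1256328866+125854638+8408778+367200+9996+153+1 = 682076806159
B_19 = ΣS(19,k) = 1+262143+193448101+11259666950+147589284710+693081601779+1492924634839+1709751003480+1144614626805+477297033785+129413217791+23466951300+2892439160+243577530+13916778+527136+12597+171+1 = 5832742205057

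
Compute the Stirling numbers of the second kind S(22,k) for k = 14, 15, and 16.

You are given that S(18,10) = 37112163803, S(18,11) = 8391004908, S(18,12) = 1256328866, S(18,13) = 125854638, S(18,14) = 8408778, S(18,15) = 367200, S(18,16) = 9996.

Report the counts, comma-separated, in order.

@19  (19,11):8391004908·11+37112163803→129413217791, (19,12):1256328866·12+8391004908→23466951300, (19,13):125854638·13+1256328866→2892439160, (19,14):8408778·14+125854638→243577530, (19,15):367200·15+8408778→13916778, (19,16):9996·16+367200→527136
@20  (20,12):23466951300·12+129413217791→411016633391, (20,13):2892439160·13+23466951300→61068660380, (20,14):243577530·14+2892439160→6302524580, (20,15):13916778·15+243577530→452329200, (20,16):527136·16+13916778→22350954
@21  (21,13):61068660380·13+411016633391→1204909218331, (21,14):6302524580·14+61068660380→149304004500, (21,15):452329200·15+6302524580→13087462580, (21,16):22350954·16+452329200→809944464
@22  (22,14):149304004500·14+1204909218331→3295165281331, (22,15):13087462580·15+149304004500→345615943200, (22,16):809944464·16+13087462580→26046574004
Read S(22,14) = 3295165281331, S(22,15) = 345615943200, S(22,16) = 26046574004.

3295165281331, 345615943200, 26046574004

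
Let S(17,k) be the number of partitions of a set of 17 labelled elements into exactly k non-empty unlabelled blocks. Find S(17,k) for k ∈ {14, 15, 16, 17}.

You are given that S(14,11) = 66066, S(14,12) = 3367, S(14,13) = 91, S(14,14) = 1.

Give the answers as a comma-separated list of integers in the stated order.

row 15: T[15][12]=12·3367+66066=106470  T[15][13]=13·91+3367=4550  T[15][14]=14·1+91=105  T[15][15]=15·0+1=1
row 16: T[16][13]=13·4550+106470=165620  T[16][14]=14·105+4550=6020  T[16][15]=15·1+105=120  T[16][16]=16·0+1=1
row 17: T[17][14]=14·6020+165620=249900  T[17][15]=15·120+6020=7820  T[17][16]=16·1+120=136  T[17][17]=17·0+1=1
Read S(17,14) = 249900, S(17,15) = 7820, S(17,16) = 136, S(17,17) = 1.

249900, 7820, 136, 1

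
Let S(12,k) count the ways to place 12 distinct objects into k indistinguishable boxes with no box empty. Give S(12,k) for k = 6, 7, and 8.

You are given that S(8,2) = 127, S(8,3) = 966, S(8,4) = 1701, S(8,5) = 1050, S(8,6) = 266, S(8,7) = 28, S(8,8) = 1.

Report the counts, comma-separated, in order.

1323652, 627396, 159027

@9  (9,3):966·3+127→3025, (9,4):1701·4+966→7770, (9,5):1050·5+1701→6951, (9,6):266·6+1050→2646, (9,7):28·7+266→462, (9,8):1·8+28→36
@10  (10,4):7770·4+3025→34105, (10,5):6951·5+7770→42525, (10,6):2646·6+6951→22827, (10,7):462·7+2646→5880, (10,8):36·8+462→750
@11  (11,5):42525·5+34105→246730, (11,6):22827·6+42525→179487, (11,7):5880·7+22827→63987, (11,8):750·8+5880→11880
@12  (12,6):179487·6+246730→1323652, (12,7):63987·7+179487→627396, (12,8):11880·8+63987→159027
Read S(12,6) = 1323652, S(12,7) = 627396, S(12,8) = 159027.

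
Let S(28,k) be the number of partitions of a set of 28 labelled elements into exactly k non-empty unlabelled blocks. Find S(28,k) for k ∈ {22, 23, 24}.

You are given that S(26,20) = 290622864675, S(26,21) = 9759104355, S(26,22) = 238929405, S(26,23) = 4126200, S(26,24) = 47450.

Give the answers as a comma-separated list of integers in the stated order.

825906183960, 22693687380, 460192005

[27] T[27,21]:21*9759104355+290622864675=495564056130 · T[27,22]:22*238929405+9759104355=15015551265 · T[27,23]:23*4126200+238929405=333832005 · T[27,24]:24*47450+4126200=5265000
[28] T[28,22]:22*15015551265+495564056130=825906183960 · T[28,23]:23*333832005+15015551265=22693687380 · T[28,24]:24*5265000+333832005=460192005
Read S(28,22) = 825906183960, S(28,23) = 22693687380, S(28,24) = 460192005.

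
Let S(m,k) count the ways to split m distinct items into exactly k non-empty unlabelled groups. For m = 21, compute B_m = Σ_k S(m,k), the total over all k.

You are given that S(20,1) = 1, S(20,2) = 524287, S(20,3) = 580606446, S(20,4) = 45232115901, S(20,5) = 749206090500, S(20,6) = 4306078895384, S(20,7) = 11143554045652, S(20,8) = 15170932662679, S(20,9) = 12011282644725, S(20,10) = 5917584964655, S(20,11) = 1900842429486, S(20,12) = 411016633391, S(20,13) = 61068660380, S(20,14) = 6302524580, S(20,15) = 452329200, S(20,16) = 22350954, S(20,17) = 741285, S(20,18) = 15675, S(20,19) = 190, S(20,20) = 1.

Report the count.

474869816156751

[21] T[21,1]:1*1+0=1 · T[21,2]:2*524287+1=1048575 · T[21,3]:3*580606446+524287=1742343625 · T[21,4]:4*45232115901+580606446=181509070050 · T[21,5]:5*749206090500+45232115901=3791262568401 · T[21,6]:6*4306078895384+749206090500=26585679462804 · T[21,7]:7*11143554045652+4306078895384=82310957214948 · T[21,8]:8*15170932662679+11143554045652=132511015347084 · T[21,9]:9*12011282644725+15170932662679=123272476465204 · T[21,10]:10*5917584964655+12011282644725=71187132291275 · T[21,11]:11*1900842429486+5917584964655=26826851689001 · T[21,12]:12*411016633391+1900842429486=6833042030178 · T[21,13]:13*61068660380+411016633391=1204909218331 · T[21,14]:14*6302524580+61068660380=149304004500 · T[21,15]:15*452329200+6302524580=13087462580 · T[21,16]:16*22350954+452329200=809944464 · T[21,17]:17*741285+22350954=34952799 · T[21,18]:18*15675+741285=1023435 · T[21,19]:19*190+15675=19285 · T[21,20]:20*1+190=210 · T[21,21]:21*0+1=1
B_21 = ΣS(21,k) = 1+1048575+1742343625+181509070050+3791262568401+26585679462804+82310957214948+132511015347084+123272476465204+71187132291275+26826851689001+6833042030178+1204909218331+149304004500+13087462580+809944464+34952799+1023435+19285+210+1 = 474869816156751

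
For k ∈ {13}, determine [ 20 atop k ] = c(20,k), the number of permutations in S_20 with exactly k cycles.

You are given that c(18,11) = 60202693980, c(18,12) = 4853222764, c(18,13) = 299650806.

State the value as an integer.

342252511900

i=19: T(19,12)=60202693980+18·4853222764=147560703732 | T(19,13)=4853222764+18·299650806=10246937272
i=20: T(20,13)=147560703732+19·10246937272=342252511900
Read c(20,13) = 342252511900.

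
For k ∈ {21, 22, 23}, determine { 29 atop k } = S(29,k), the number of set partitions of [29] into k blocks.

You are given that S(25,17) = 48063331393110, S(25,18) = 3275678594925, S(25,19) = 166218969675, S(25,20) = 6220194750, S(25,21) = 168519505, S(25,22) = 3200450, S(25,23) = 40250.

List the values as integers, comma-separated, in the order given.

949910385013590, 40823077538100, 1347860993700

i=26: T(26,18)=48063331393110+18·3275678594925=107025546101760 | T(26,19)=3275678594925+19·166218969675=6433839018750 | T(26,20)=166218969675+20·6220194750=290622864675 | T(26,21)=6220194750+21·168519505=9759104355 | T(26,22)=168519505+22·3200450=238929405 | T(26,23)=3200450+23·40250=4126200
i=27: T(27,19)=107025546101760+19·6433839018750=229268487458010 | T(27,20)=6433839018750+20·290622864675=12246296312250 | T(27,21)=290622864675+21·9759104355=495564056130 | T(27,22)=9759104355+22·238929405=15015551265 | T(27,23)=238929405+23·4126200=333832005
i=28: T(28,20)=229268487458010+20·12246296312250=474194413703010 | T(28,21)=12246296312250+21·495564056130=22653141490980 | T(28,22)=495564056130+22·15015551265=825906183960 | T(28,23)=15015551265+23·333832005=22693687380
i=29: T(29,21)=474194413703010+21·22653141490980=949910385013590 | T(29,22)=22653141490980+22·825906183960=40823077538100 | T(29,23)=825906183960+23·22693687380=1347860993700
Read S(29,21) = 949910385013590, S(29,22) = 40823077538100, S(29,23) = 1347860993700.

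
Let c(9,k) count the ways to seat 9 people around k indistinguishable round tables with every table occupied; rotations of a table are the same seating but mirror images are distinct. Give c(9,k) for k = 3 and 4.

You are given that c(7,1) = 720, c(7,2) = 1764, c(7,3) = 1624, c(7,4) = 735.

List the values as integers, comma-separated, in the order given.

[8] T[8,2]:7*1764+720=13068 · T[8,3]:7*1624+1764=13132 · T[8,4]:7*735+1624=6769
[9] T[9,3]:8*13132+13068=118124 · T[9,4]:8*6769+13132=67284
Read c(9,3) = 118124, c(9,4) = 67284.

118124, 67284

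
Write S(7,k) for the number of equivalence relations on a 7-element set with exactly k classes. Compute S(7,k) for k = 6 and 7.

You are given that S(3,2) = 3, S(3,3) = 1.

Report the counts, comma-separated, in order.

r4: T_4,3=3×1+3=6; T_4,4=4×0+1=1
r5: T_5,4=4×1+6=10; T_5,5=5×0+1=1
r6: T_6,5=5×1+10=15; T_6,6=6×0+1=1
r7: T_7,6=6×1+15=21; T_7,7=7×0+1=1
Read S(7,6) = 21, S(7,7) = 1.

21, 1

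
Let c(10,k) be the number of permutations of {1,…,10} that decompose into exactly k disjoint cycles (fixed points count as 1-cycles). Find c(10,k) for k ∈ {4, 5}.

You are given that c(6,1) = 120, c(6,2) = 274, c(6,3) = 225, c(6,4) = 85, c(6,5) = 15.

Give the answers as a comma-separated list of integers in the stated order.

i=7: T(7,1)=0+6·120=720 | T(7,2)=120+6·274=1764 | T(7,3)=274+6·225=1624 | T(7,4)=225+6·85=735 | T(7,5)=85+6·15=175
i=8: T(8,2)=720+7·1764=13068 | T(8,3)=1764+7·1624=13132 | T(8,4)=1624+7·735=6769 | T(8,5)=735+7·175=1960
i=9: T(9,3)=13068+8·13132=118124 | T(9,4)=13132+8·6769=67284 | T(9,5)=6769+8·1960=22449
i=10: T(10,4)=118124+9·67284=723680 | T(10,5)=67284+9·22449=269325
Read c(10,4) = 723680, c(10,5) = 269325.

723680, 269325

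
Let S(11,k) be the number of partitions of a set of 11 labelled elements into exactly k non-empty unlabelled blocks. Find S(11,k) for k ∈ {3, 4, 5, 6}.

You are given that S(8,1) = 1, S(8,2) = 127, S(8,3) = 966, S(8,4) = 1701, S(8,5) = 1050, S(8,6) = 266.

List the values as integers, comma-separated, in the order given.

[9] T[9,1]:1*1+0=1 · T[9,2]:2*127+1=255 · T[9,3]:3*966+127=3025 · T[9,4]:4*1701+966=7770 · T[9,5]:5*1050+1701=6951 · T[9,6]:6*266+1050=2646
[10] T[10,2]:2*255+1=511 · T[10,3]:3*3025+255=9330 · T[10,4]:4*7770+3025=34105 · T[10,5]:5*6951+7770=42525 · T[10,6]:6*2646+6951=22827
[11] T[11,3]:3*9330+511=28501 · T[11,4]:4*34105+9330=145750 · T[11,5]:5*42525+34105=246730 · T[11,6]:6*22827+42525=179487
Read S(11,3) = 28501, S(11,4) = 145750, S(11,5) = 246730, S(11,6) = 179487.

28501, 145750, 246730, 179487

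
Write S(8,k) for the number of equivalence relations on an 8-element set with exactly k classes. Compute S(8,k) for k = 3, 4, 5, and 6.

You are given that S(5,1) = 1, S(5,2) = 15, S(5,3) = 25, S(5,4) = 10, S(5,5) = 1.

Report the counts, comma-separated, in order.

966, 1701, 1050, 266

@6  (6,1):1·1+0→1, (6,2):15·2+1→31, (6,3):25·3+15→90, (6,4):10·4+25→65, (6,5):1·5+10→15, (6,6):0·6+1→1
@7  (7,2):31·2+1→63, (7,3):90·3+31→301, (7,4):65·4+90→350, (7,5):15·5+65→140, (7,6):1·6+15→21
@8  (8,3):301·3+63→966, (8,4):350·4+301→1701, (8,5):140·5+350→1050, (8,6):21·6+140→266
Read S(8,3) = 966, S(8,4) = 1701, S(8,5) = 1050, S(8,6) = 266.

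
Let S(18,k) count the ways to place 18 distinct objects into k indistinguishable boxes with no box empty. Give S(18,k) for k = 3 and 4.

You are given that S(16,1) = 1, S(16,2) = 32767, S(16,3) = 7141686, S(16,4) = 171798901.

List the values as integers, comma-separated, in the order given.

[17] T[17,2]:2*32767+1=65535 · T[17,3]:3*7141686+32767=21457825 · T[17,4]:4*171798901+7141686=694337290
[18] T[18,3]:3*21457825+65535=64439010 · T[18,4]:4*694337290+21457825=2798806985
Read S(18,3) = 64439010, S(18,4) = 2798806985.

64439010, 2798806985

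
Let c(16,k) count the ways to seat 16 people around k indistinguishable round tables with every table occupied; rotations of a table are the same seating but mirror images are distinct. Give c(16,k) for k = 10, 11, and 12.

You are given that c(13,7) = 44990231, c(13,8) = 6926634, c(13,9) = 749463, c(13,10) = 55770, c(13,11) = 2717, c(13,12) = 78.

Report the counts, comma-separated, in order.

i=14: T(14,8)=44990231+13·6926634=135036473 | T(14,9)=6926634+13·749463=16669653 | T(14,10)=749463+13·55770=1474473 | T(14,11)=55770+13·2717=91091 | T(14,12)=2717+13·78=3731
i=15: T(15,9)=135036473+14·16669653=368411615 | T(15,10)=16669653+14·1474473=37312275 | T(15,11)=1474473+14·91091=2749747 | T(15,12)=91091+14·3731=143325
i=16: T(16,10)=368411615+15·37312275=928095740 | T(16,11)=37312275+15·2749747=78558480 | T(16,12)=2749747+15·143325=4899622
Read c(16,10) = 928095740, c(16,11) = 78558480, c(16,12) = 4899622.

928095740, 78558480, 4899622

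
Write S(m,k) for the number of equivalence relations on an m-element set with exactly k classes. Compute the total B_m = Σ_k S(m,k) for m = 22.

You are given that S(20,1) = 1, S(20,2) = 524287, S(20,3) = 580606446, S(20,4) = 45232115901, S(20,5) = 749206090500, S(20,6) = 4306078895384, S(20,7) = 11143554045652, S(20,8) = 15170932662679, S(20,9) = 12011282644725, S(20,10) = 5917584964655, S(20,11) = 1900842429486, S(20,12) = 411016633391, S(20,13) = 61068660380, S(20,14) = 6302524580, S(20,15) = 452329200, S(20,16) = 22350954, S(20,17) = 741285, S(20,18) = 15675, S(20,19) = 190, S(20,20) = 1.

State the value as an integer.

4506715738447323

row 21: T[21][1]=1·1+0=1  T[21][2]=2·524287+1=1048575  T[21][3]=3·580606446+524287=1742343625  T[21][4]=4·45232115901+580606446=181509070050  T[21][5]=5·749206090500+45232115901=3791262568401  T[21][6]=6·4306078895384+749206090500=26585679462804  T[21][7]=7·11143554045652+4306078895384=82310957214948  T[21][8]=8·15170932662679+11143554045652=132511015347084  T[21][9]=9·12011282644725+15170932662679=123272476465204  T[21][10]=10·5917584964655+12011282644725=71187132291275  T[21][11]=11·1900842429486+5917584964655=26826851689001  T[21][12]=12·411016633391+1900842429486=6833042030178  T[21][13]=13·61068660380+411016633391=1204909218331  T[21][14]=14·6302524580+61068660380=149304004500  T[21][15]=15·452329200+6302524580=13087462580  T[21][16]=16·22350954+452329200=809944464  T[21][17]=17·741285+22350954=34952799  T[21][18]=18·15675+741285=1023435  T[21][19]=19·190+15675=19285  T[21][20]=20·1+190=210  T[21][21]=21·0+1=1
row 22: T[22][1]=1·1+0=1  T[22][2]=2·1048575+1=2097151  T[22][3]=3·1742343625+1048575=5228079450  T[22][4]=4·181509070050+1742343625=727778623825  T[22][5]=5·3791262568401+181509070050=19137821912055  T[22][6]=6·26585679462804+3791262568401=163305339345225  T[22][7]=7·82310957214948+26585679462804=602762379967440  T[22][8]=8·132511015347084+82310957214948=1142399079991620  T[22][9]=9·123272476465204+132511015347084=1241963303533920  T[22][10]=10·71187132291275+123272476465204=835143799377954  T[22][11]=11·26826851689001+71187132291275=366282500870286  T[22][12]=12·6833042030178+26826851689001=108823356051137  T[22][13]=13·1204909218331+6833042030178=22496861868481  T[22][14]=14·149304004500+1204909218331=3295165281331  T[22][15]=15·13087462580+149304004500=345615943200  T[22][16]=16·809944464+13087462580=26046574004  T[22][17]=17·34952799+809944464=1404142047  T[22][18]=18·1023435+34952799=53374629  T[22][19]=19·19285+1023435=1389850  T[22][20]=20·210+19285=23485  T[22][21]=21·1+210=231  T[22][22]=22·0+1=1
B_22 = ΣS(22,k) = 1+2097151+5228079450+727778623825+19137821912055+163305339345225+602762379967440+1142399079991620+1241963303533920+835143799377954+366282500870286+108823356051137+22496861868481+3295165281331+345615943200+26046574004+1404142047+53374629+1389850+23485+231+1 = 4506715738447323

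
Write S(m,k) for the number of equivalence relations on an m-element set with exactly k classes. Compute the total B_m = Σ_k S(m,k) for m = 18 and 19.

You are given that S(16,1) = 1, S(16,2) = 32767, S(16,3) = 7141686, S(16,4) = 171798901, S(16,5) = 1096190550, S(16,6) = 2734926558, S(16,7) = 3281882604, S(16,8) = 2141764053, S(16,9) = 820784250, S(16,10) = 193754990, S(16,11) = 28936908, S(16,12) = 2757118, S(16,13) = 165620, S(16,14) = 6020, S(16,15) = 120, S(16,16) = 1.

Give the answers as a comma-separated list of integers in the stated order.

682076806159, 5832742205057

@17  (17,1):1·1+0→1, (17,2):32767·2+1→65535, (17,3):7141686·3+32767→21457825, (17,4):171798901·4+7141686→694337290, (17,5):1096190550·5+171798901→5652751651, (17,6):2734926558·6+1096190550→17505749898, (17,7):3281882604·7+2734926558→25708104786, (17,8):2141764053·8+3281882604→20415995028, (17,9):820784250·9+2141764053→9528822303, (17,10):193754990·10+820784250→2758334150, (17,11):28936908·11+193754990→512060978, (17,12):2757118·12+28936908→62022324, (17,13):165620·13+2757118→4910178, (17,14):6020·14+165620→249900, (17,15):120·15+6020→7820, (17,16):1·16+120→136, (17,17):0·17+1→1
@18  (18,1):1·1+0→1, (18,2):65535·2+1→131071, (18,3):21457825·3+65535→64439010, (18,4):694337290·4+21457825→2798806985, (18,5):5652751651·5+694337290→28958095545, (18,6):17505749898·6+5652751651→110687251039, (18,7):25708104786·7+17505749898→197462483400, (18,8):20415995028·8+25708104786→189036065010, (18,9):9528822303·9+20415995028→106175395755, (18,10):2758334150·10+9528822303→37112163803, (18,11):512060978·11+2758334150→8391004908, (18,12):62022324·12+512060978→1256328866, (18,13):4910178·13+62022324→125854638, (18,14):249900·14+4910178→8408778, (18,15):7820·15+249900→367200, (18,16):136·16+7820→9996, (18,17):1·17+136→153, (18,18):0·18+1→1
@19  (19,1):1·1+0→1, (19,2):131071·2+1→262143, (19,3):64439010·3+131071→193448101, (19,4):2798806985·4+64439010→11259666950, (19,5):28958095545·5+2798806985→147589284710, (19,6):110687251039·6+28958095545→693081601779, (19,7):197462483400·7+110687251039→1492924634839, (19,8):189036065010·8+197462483400→1709751003480, (19,9):106175395755·9+189036065010→1144614626805, (19,10):37112163803·10+106175395755→477297033785, (19,11):8391004908·11+37112163803→129413217791, (19,12):1256328866·12+8391004908→23466951300, (19,13):125854638·13+1256328866→2892439160, (19,14):8408778·14+125854638→243577530, (19,15):367200·15+8408778→13916778, (19,16):9996·16+367200→527136, (19,17):153·17+9996→12597, (19,18):1·18+153→171, (19,19):0·19+1→1
B_18 = ΣS(18,k) = 1+131071+64439010+2798806985+28958095545+110687251039+197462483400+189036065010+106175395755+37112163803+8391004908+1256328866+125854638+8408778+367200+9996+153+1 = 682076806159
B_19 = ΣS(19,k) = 1+262143+193448101+11259666950+147589284710+693081601779+1492924634839+1709751003480+1144614626805+477297033785+129413217791+23466951300+2892439160+243577530+13916778+527136+12597+171+1 = 5832742205057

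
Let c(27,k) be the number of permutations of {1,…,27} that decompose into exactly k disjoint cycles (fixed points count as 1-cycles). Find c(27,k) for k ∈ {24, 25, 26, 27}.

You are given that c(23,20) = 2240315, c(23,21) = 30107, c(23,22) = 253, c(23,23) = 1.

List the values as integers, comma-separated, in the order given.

row 24: T[24][21]=23·30107+2240315=2932776  T[24][22]=23·253+30107=35926  T[24][23]=23·1+253=276  T[24][24]=23·0+1=1
row 25: T[25][22]=24·35926+2932776=3795000  T[25][23]=24·276+35926=42550  T[25][24]=24·1+276=300  T[25][25]=24·0+1=1
row 26: T[26][23]=25·42550+3795000=4858750  T[26][24]=25·300+42550=50050  T[26][25]=25·1+300=325  T[26][26]=25·0+1=1
row 27: T[27][24]=26·50050+4858750=6160050  T[27][25]=26·325+50050=58500  T[27][26]=26·1+325=351  T[27][27]=26·0+1=1
Read c(27,24) = 6160050, c(27,25) = 58500, c(27,26) = 351, c(27,27) = 1.

6160050, 58500, 351, 1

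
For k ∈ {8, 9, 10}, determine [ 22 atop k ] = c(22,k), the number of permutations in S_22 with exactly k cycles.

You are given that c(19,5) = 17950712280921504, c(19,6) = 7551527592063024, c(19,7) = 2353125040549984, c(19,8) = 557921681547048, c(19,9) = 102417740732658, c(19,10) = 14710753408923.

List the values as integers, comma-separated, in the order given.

[20] T[20,6]:19*7551527592063024+17950712280921504=161429736530118960 · T[20,7]:19*2353125040549984+7551527592063024=52260903362512720 · T[20,8]:19*557921681547048+2353125040549984=12953636989943896 · T[20,9]:19*102417740732658+557921681547048=2503858755467550 · T[20,10]:19*14710753408923+102417740732658=381922055502195
[21] T[21,7]:20*52260903362512720+161429736530118960=1206647803780373360 · T[21,8]:20*12953636989943896+52260903362512720=311333643161390640 · T[21,9]:20*2503858755467550+12953636989943896=63030812099294896 · T[21,10]:20*381922055502195+2503858755467550=10142299865511450
[22] T[22,8]:21*311333643161390640+1206647803780373360=7744654310169576800 · T[22,9]:21*63030812099294896+311333643161390640=1634980697246583456 · T[22,10]:21*10142299865511450+63030812099294896=276019109275035346
Read c(22,8) = 7744654310169576800, c(22,9) = 1634980697246583456, c(22,10) = 276019109275035346.

7744654310169576800, 1634980697246583456, 276019109275035346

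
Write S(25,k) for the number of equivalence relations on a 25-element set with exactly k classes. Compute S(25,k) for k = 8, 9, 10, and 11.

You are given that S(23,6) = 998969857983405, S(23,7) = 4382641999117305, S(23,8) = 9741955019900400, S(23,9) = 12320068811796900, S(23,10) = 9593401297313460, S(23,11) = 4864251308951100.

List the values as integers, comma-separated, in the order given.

row 24: T[24][7]=7·4382641999117305+998969857983405=31677463851804540  T[24][8]=8·9741955019900400+4382641999117305=82318282158320505  T[24][9]=9·12320068811796900+9741955019900400=120622574326072500  T[24][10]=10·9593401297313460+12320068811796900=108254081784931500  T[24][11]=11·4864251308951100+9593401297313460=63100165695775560
row 25: T[25][8]=8·82318282158320505+31677463851804540=690223721118368580  T[25][9]=9·120622574326072500+82318282158320505=1167921451092973005  T[25][10]=10·108254081784931500+120622574326072500=1203163392175387500  T[25][11]=11·63100165695775560+108254081784931500=802355904438462660
Read S(25,8) = 690223721118368580, S(25,9) = 1167921451092973005, S(25,10) = 1203163392175387500, S(25,11) = 802355904438462660.

690223721118368580, 1167921451092973005, 1203163392175387500, 802355904438462660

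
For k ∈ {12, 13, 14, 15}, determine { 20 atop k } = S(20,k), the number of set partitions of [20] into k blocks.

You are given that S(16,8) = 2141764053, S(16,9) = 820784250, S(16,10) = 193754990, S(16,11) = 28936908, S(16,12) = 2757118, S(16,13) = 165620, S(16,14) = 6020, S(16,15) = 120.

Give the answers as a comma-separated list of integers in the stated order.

411016633391, 61068660380, 6302524580, 452329200

i=17: T(17,9)=2141764053+9·820784250=9528822303 | T(17,10)=820784250+10·193754990=2758334150 | T(17,11)=193754990+11·28936908=512060978 | T(17,12)=28936908+12·2757118=62022324 | T(17,13)=2757118+13·165620=4910178 | T(17,14)=165620+14·6020=249900 | T(17,15)=6020+15·120=7820
i=18: T(18,10)=9528822303+10·2758334150=37112163803 | T(18,11)=2758334150+11·512060978=8391004908 | T(18,12)=512060978+12·62022324=1256328866 | T(18,13)=62022324+13·4910178=125854638 | T(18,14)=4910178+14·249900=8408778 | T(18,15)=249900+15·7820=367200
i=19: T(19,11)=37112163803+11·8391004908=129413217791 | T(19,12)=8391004908+12·1256328866=23466951300 | T(19,13)=1256328866+13·125854638=2892439160 | T(19,14)=125854638+14·8408778=243577530 | T(19,15)=8408778+15·367200=13916778
i=20: T(20,12)=129413217791+12·23466951300=411016633391 | T(20,13)=23466951300+13·2892439160=61068660380 | T(20,14)=2892439160+14·243577530=6302524580 | T(20,15)=243577530+15·13916778=452329200
Read S(20,12) = 411016633391, S(20,13) = 61068660380, S(20,14) = 6302524580, S(20,15) = 452329200.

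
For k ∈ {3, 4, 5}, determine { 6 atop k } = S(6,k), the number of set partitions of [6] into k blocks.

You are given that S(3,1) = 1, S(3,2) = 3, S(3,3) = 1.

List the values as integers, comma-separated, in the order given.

[4] T[4,1]:1*1+0=1 · T[4,2]:2*3+1=7 · T[4,3]:3*1+3=6 · T[4,4]:4*0+1=1
[5] T[5,2]:2*7+1=15 · T[5,3]:3*6+7=25 · T[5,4]:4*1+6=10 · T[5,5]:5*0+1=1
[6] T[6,3]:3*25+15=90 · T[6,4]:4*10+25=65 · T[6,5]:5*1+10=15
Read S(6,3) = 90, S(6,4) = 65, S(6,5) = 15.

90, 65, 15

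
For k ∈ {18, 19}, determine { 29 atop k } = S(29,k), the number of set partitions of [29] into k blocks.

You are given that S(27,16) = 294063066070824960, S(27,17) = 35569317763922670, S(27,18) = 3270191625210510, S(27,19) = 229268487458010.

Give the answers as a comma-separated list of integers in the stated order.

row 28: T[28][17]=17·35569317763922670+294063066070824960=898741468057510350  T[28][18]=18·3270191625210510+35569317763922670=94432767017711850  T[28][19]=19·229268487458010+3270191625210510=7626292886912700
row 29: T[29][18]=18·94432767017711850+898741468057510350=2598531274376323650  T[29][19]=19·7626292886912700+94432767017711850=239332331869053150
Read S(29,18) = 2598531274376323650, S(29,19) = 239332331869053150.

2598531274376323650, 239332331869053150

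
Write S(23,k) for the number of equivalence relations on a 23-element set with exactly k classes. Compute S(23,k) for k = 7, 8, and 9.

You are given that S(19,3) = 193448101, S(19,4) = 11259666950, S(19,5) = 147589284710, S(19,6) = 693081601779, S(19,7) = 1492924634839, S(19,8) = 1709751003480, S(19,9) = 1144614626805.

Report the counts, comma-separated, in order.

r20: T_20,4=4×11259666950+193448101=45232115901; T_20,5=5×147589284710+11259666950=749206090500; T_20,6=6×693081601779+147589284710=4306078895384; T_20,7=7×1492924634839+693081601779=11143554045652; T_20,8=8×1709751003480+1492924634839=15170932662679; T_20,9=9×1144614626805+1709751003480=12011282644725
r21: T_21,5=5×749206090500+45232115901=3791262568401; T_21,6=6×4306078895384+749206090500=26585679462804; T_21,7=7×11143554045652+4306078895384=82310957214948; T_21,8=8×15170932662679+11143554045652=132511015347084; T_21,9=9×12011282644725+15170932662679=123272476465204
r22: T_22,6=6×26585679462804+3791262568401=163305339345225; T_22,7=7×82310957214948+26585679462804=602762379967440; T_22,8=8×132511015347084+82310957214948=1142399079991620; T_22,9=9×123272476465204+132511015347084=1241963303533920
r23: T_23,7=7×602762379967440+163305339345225=4382641999117305; T_23,8=8×1142399079991620+602762379967440=9741955019900400; T_23,9=9×1241963303533920+1142399079991620=12320068811796900
Read S(23,7) = 4382641999117305, S(23,8) = 9741955019900400, S(23,9) = 12320068811796900.

4382641999117305, 9741955019900400, 12320068811796900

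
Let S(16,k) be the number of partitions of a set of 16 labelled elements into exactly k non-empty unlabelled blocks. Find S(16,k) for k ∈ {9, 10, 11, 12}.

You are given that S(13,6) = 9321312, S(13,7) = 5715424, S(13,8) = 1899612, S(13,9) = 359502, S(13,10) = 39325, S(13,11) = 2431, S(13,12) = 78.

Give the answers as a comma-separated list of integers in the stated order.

820784250, 193754990, 28936908, 2757118

@14  (14,7):5715424·7+9321312→49329280, (14,8):1899612·8+5715424→20912320, (14,9):359502·9+1899612→5135130, (14,10):39325·10+359502→752752, (14,11):2431·11+39325→66066, (14,12):78·12+2431→3367
@15  (15,8):20912320·8+49329280→216627840, (15,9):5135130·9+20912320→67128490, (15,10):752752·10+5135130→12662650, (15,11):66066·11+752752→1479478, (15,12):3367·12+66066→106470
@16  (16,9):67128490·9+216627840→820784250, (16,10):12662650·10+67128490→193754990, (16,11):1479478·11+12662650→28936908, (16,12):106470·12+1479478→2757118
Read S(16,9) = 820784250, S(16,10) = 193754990, S(16,11) = 28936908, S(16,12) = 2757118.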